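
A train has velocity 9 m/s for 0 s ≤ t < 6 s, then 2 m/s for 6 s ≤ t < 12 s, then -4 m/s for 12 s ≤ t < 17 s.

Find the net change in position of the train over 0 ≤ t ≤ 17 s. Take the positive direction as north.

Displacement is the signed area under the v-t curve.
0–6 s: 9 × 6 = 54 m
6–12 s: 2 × 6 = 12 m
12–17 s: -4 × 5 = -20 m
Net displacement = 46 m

46 m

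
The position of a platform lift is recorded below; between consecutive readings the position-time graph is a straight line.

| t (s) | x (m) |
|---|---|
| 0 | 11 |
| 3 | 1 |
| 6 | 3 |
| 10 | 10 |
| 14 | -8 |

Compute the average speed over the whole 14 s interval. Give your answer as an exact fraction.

Average speed = (total path length)/(elapsed time); on a piecewise-linear x-t graph the path length is Σ|Δx|.
0–3 s: |Δx| = |1 − 11| = 10 m
3–6 s: |Δx| = |3 − 1| = 2 m
6–10 s: |Δx| = |10 − 3| = 7 m
10–14 s: |Δx| = |-8 − 10| = 18 m
Total path = 37 m; average speed = 37/14 = 37/14 m/s.

37/14 m/s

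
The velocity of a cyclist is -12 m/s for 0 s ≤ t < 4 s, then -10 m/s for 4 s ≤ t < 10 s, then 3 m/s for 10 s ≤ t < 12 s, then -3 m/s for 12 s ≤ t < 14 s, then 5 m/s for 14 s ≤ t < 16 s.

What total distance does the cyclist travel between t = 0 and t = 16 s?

130 m

Distance (not displacement) is the total path length: add the absolute areas under v-t.
0–4 s: |-12| × 4 = 48 m
4–10 s: |-10| × 6 = 60 m
10–12 s: |3| × 2 = 6 m
12–14 s: |-3| × 2 = 6 m
14–16 s: |5| × 2 = 10 m
Total distance = 130 m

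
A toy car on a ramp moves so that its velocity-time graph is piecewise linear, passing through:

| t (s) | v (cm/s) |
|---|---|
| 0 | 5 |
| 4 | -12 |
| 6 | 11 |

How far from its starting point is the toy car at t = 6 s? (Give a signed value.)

Net displacement equals the area under the velocity-time graph (areas below the axis count negative).
0–4 s: ½(5 + -12)(4) = -14 cm
4–6 s: ½(-12 + 11)(2) = -1 cm
Net displacement = -15 cm

-15 cm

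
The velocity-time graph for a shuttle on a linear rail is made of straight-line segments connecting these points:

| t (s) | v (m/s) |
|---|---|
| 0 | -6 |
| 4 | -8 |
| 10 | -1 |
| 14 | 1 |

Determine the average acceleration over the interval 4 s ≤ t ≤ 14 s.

0.9 m/s²

Average acceleration = Δv/Δt = (1 − -8)/(14 − 4) = 0.9 m/s².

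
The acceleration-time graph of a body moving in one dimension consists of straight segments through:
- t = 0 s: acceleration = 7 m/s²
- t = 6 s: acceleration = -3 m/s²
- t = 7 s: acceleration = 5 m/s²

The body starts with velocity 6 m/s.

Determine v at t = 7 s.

19 m/s

Δv equals the area under the a-t graph; then v = v₀ + Δv.
0–6 s: ½(7 + -3)(6) = 12 m/s
6–7 s: ½(-3 + 5)(1) = 1 m/s
Δv = 13 m/s, so v(7) = 6 + (13) = 19 m/s.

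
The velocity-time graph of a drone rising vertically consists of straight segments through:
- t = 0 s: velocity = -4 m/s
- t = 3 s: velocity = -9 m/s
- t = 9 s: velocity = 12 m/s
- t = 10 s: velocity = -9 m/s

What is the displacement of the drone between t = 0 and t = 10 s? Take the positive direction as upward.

-9 m

Net displacement equals the area under the velocity-time graph (areas below the axis count negative).
0–3 s: ½(-4 + -9)(3) = -19.5 m
3–9 s: ½(-9 + 12)(6) = 9 m
9–10 s: ½(12 + -9)(1) = 1.5 m
Net displacement = -9 m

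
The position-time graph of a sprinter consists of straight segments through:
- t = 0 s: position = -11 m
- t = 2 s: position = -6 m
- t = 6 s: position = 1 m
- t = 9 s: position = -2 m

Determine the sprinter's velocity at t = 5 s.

Velocity is the slope of the x-t graph on 2–6 s: (1 − -6)/(6 − 2) = 1.75 m/s.

1.75 m/s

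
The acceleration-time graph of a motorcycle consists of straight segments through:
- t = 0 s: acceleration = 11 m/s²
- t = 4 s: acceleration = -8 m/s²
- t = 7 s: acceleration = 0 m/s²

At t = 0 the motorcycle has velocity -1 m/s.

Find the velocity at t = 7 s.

-7 m/s

Δv equals the area under the a-t graph; then v = v₀ + Δv.
0–4 s: ½(11 + -8)(4) = 6 m/s
4–7 s: ½(-8 + 0)(3) = -12 m/s
Δv = -6 m/s, so v(7) = -1 + (-6) = -7 m/s.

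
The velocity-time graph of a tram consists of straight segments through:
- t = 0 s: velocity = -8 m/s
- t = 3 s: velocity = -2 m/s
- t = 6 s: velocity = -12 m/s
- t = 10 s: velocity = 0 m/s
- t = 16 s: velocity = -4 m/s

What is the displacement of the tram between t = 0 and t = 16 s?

-72 m

Displacement is the signed area under the v-t curve.
0–3 s: ½(-8 + -2)(3) = -15 m
3–6 s: ½(-2 + -12)(3) = -21 m
6–10 s: ½(-12 + 0)(4) = -24 m
10–16 s: ½(0 + -4)(6) = -12 m
Net displacement = -72 m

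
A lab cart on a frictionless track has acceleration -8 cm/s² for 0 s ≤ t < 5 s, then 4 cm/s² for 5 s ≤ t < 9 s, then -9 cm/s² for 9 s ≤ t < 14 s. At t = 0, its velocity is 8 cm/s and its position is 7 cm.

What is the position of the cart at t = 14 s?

-341.5 cm

On each constant-a segment, Δv = aΔt and Δx = v₀Δt + ½aΔt²; chain segment to segment.
0–5 s: v starts 8 cm/s; Δx = 8·5 + ½·-8·5² = -60 cm; v ends -32 cm/s.
5–9 s: v starts -32 cm/s; Δx = -32·4 + ½·4·4² = -96 cm; v ends -16 cm/s.
9–14 s: v starts -16 cm/s; Δx = -16·5 + ½·-9·5² = -192.5 cm; v ends -61 cm/s.
x(14) = 7 + Σ Δx = -341.5 cm.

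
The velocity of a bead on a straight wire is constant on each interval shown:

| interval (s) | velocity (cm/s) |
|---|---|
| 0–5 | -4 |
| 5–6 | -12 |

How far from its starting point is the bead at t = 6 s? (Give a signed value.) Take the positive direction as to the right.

-32 cm

Displacement is the signed area under the v-t curve.
0–5 s: -4 × 5 = -20 cm
5–6 s: -12 × 1 = -12 cm
Net displacement = -32 cm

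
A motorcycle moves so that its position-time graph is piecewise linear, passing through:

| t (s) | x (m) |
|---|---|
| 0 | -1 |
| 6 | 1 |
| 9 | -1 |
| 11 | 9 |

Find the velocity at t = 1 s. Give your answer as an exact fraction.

Velocity is the slope of the x-t graph on 0–6 s: (1 − -1)/(6 − 0) = 1/3 m/s.

1/3 m/s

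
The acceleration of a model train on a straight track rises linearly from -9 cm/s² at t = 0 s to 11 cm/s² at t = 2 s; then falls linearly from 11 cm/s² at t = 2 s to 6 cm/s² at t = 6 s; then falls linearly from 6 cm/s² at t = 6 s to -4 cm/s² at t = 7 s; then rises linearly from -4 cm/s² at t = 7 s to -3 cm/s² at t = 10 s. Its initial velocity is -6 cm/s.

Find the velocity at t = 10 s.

Δv equals the area under the a-t graph; then v = v₀ + Δv.
0–2 s: ½(-9 + 11)(2) = 2 cm/s
2–6 s: ½(11 + 6)(4) = 34 cm/s
6–7 s: ½(6 + -4)(1) = 1 cm/s
7–10 s: ½(-4 + -3)(3) = -10.5 cm/s
Δv = 26.5 cm/s, so v(10) = -6 + (26.5) = 20.5 cm/s.

20.5 cm/s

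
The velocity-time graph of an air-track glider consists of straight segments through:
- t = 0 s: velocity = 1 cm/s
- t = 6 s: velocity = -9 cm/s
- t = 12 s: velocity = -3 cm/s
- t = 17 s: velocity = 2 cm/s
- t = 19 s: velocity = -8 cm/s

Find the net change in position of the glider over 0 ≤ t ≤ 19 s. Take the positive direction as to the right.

-68.5 cm

Displacement is the signed area under the v-t curve.
0–6 s: ½(1 + -9)(6) = -24 cm
6–12 s: ½(-9 + -3)(6) = -36 cm
12–17 s: ½(-3 + 2)(5) = -2.5 cm
17–19 s: ½(2 + -8)(2) = -6 cm
Net displacement = -68.5 cm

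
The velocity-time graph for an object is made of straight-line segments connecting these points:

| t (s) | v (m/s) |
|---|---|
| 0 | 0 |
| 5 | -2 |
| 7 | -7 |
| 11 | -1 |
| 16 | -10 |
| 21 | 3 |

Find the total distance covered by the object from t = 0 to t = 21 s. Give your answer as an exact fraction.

Distance (not displacement) is the total path length: add the absolute areas under v-t.
0–5 s: |½(0 + -2)(5)| = 5 m
5–7 s: |½(-2 + -7)(2)| = 9 m
7–11 s: |½(-7 + -1)(4)| = 16 m
11–16 s: |½(-1 + -10)(5)| = 27.5 m
16–21 s: v = 0 at t = 258/13 s; triangle areas 250/13 + 45/26 = 545/26 m
Total distance = 1020/13 m

1020/13 m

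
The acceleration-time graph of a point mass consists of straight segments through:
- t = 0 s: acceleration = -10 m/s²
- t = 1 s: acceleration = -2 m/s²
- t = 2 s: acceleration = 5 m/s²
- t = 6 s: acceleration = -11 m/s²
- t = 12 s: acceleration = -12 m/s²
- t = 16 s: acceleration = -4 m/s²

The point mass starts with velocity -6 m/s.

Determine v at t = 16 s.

-123.5 m/s

Δv equals the area under the a-t graph; then v = v₀ + Δv.
0–1 s: ½(-10 + -2)(1) = -6 m/s
1–2 s: ½(-2 + 5)(1) = 1.5 m/s
2–6 s: ½(5 + -11)(4) = -12 m/s
6–12 s: ½(-11 + -12)(6) = -69 m/s
12–16 s: ½(-12 + -4)(4) = -32 m/s
Δv = -117.5 m/s, so v(16) = -6 + (-117.5) = -123.5 m/s.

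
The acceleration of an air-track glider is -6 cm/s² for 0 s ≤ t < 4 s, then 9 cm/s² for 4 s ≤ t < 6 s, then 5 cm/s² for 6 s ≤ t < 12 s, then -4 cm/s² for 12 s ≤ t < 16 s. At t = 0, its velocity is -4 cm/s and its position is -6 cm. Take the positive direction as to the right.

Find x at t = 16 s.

On each constant-a segment, Δv = aΔt and Δx = v₀Δt + ½aΔt²; chain segment to segment.
0–4 s: v starts -4 cm/s; Δx = -4·4 + ½·-6·4² = -64 cm; v ends -28 cm/s.
4–6 s: v starts -28 cm/s; Δx = -28·2 + ½·9·2² = -38 cm; v ends -10 cm/s.
6–12 s: v starts -10 cm/s; Δx = -10·6 + ½·5·6² = 30 cm; v ends 20 cm/s.
12–16 s: v starts 20 cm/s; Δx = 20·4 + ½·-4·4² = 48 cm; v ends 4 cm/s.
x(16) = -6 + Σ Δx = -30 cm.

-30 cm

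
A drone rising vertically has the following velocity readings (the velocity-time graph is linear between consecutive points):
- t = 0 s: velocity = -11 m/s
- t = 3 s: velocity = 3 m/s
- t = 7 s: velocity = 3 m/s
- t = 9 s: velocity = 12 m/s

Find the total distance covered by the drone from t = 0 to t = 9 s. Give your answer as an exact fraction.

573/14 m

Distance (not displacement) is the total path length: add the absolute areas under v-t.
0–3 s: v = 0 at t = 33/14 s; triangle areas 363/28 + 27/28 = 195/14 m
3–7 s: |3| × 4 = 12 m
7–9 s: |½(3 + 12)(2)| = 15 m
Total distance = 573/14 m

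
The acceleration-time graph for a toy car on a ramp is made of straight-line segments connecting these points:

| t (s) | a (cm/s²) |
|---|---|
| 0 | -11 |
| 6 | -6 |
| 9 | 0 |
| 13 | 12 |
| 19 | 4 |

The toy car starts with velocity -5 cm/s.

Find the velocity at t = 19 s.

7 cm/s

Δv equals the area under the a-t graph; then v = v₀ + Δv.
0–6 s: ½(-11 + -6)(6) = -51 cm/s
6–9 s: ½(-6 + 0)(3) = -9 cm/s
9–13 s: ½(0 + 12)(4) = 24 cm/s
13–19 s: ½(12 + 4)(6) = 48 cm/s
Δv = 12 cm/s, so v(19) = -5 + (12) = 7 cm/s.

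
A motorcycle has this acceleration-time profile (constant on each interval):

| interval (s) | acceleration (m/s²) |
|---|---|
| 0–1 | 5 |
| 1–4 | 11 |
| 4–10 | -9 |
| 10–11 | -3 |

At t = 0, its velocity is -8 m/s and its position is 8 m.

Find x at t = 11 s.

On each constant-a segment, Δv = aΔt and Δx = v₀Δt + ½aΔt²; chain segment to segment.
0–1 s: v starts -8 m/s; Δx = -8·1 + ½·5·1² = -5.5 m; v ends -3 m/s.
1–4 s: v starts -3 m/s; Δx = -3·3 + ½·11·3² = 40.5 m; v ends 30 m/s.
4–10 s: v starts 30 m/s; Δx = 30·6 + ½·-9·6² = 18 m; v ends -24 m/s.
10–11 s: v starts -24 m/s; Δx = -24·1 + ½·-3·1² = -25.5 m; v ends -27 m/s.
x(11) = 8 + Σ Δx = 35.5 m.

35.5 m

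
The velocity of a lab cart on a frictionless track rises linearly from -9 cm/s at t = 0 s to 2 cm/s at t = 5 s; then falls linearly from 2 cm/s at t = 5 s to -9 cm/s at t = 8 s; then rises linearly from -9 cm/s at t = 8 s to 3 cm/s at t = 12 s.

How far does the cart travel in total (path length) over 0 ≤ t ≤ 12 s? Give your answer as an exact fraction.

505/11 cm

Total distance travelled is ∫|v| dt — sum the magnitudes of each area piece.
0–5 s: v = 0 at t = 45/11 s; triangle areas 405/22 + 10/11 = 425/22 cm
5–8 s: v = 0 at t = 61/11 s; triangle areas 6/11 + 243/22 = 255/22 cm
8–12 s: v = 0 at t = 11 s; triangle areas 13.5 + 1.5 = 15 cm
Total distance = 505/11 cm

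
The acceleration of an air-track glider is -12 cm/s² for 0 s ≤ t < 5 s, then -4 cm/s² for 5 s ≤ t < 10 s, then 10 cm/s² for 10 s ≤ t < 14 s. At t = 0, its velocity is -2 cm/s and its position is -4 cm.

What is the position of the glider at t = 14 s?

On each constant-a segment, Δv = aΔt and Δx = v₀Δt + ½aΔt²; chain segment to segment.
0–5 s: v starts -2 cm/s; Δx = -2·5 + ½·-12·5² = -160 cm; v ends -62 cm/s.
5–10 s: v starts -62 cm/s; Δx = -62·5 + ½·-4·5² = -360 cm; v ends -82 cm/s.
10–14 s: v starts -82 cm/s; Δx = -82·4 + ½·10·4² = -248 cm; v ends -42 cm/s.
x(14) = -4 + Σ Δx = -772 cm.

-772 cm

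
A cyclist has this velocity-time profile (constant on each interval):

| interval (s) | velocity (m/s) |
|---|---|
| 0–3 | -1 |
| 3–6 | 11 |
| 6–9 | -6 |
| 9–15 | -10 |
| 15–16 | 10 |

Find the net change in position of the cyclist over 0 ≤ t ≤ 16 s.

Displacement is the signed area under the v-t curve.
0–3 s: -1 × 3 = -3 m
3–6 s: 11 × 3 = 33 m
6–9 s: -6 × 3 = -18 m
9–15 s: -10 × 6 = -60 m
15–16 s: 10 × 1 = 10 m
Net displacement = -38 m

-38 m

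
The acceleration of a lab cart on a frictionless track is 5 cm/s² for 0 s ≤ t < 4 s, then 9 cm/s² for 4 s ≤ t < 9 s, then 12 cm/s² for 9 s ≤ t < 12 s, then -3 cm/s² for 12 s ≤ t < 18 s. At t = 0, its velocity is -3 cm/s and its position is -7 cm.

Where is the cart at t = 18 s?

On each constant-a segment, Δv = aΔt and Δx = v₀Δt + ½aΔt²; chain segment to segment.
0–4 s: v starts -3 cm/s; Δx = -3·4 + ½·5·4² = 28 cm; v ends 17 cm/s.
4–9 s: v starts 17 cm/s; Δx = 17·5 + ½·9·5² = 197.5 cm; v ends 62 cm/s.
9–12 s: v starts 62 cm/s; Δx = 62·3 + ½·12·3² = 240 cm; v ends 98 cm/s.
12–18 s: v starts 98 cm/s; Δx = 98·6 + ½·-3·6² = 534 cm; v ends 80 cm/s.
x(18) = -7 + Σ Δx = 992.5 cm.

992.5 cm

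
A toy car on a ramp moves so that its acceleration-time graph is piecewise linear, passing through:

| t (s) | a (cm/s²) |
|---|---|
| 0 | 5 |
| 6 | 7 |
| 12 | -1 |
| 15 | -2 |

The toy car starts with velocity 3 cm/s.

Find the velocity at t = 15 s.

52.5 cm/s

Δv equals the area under the a-t graph; then v = v₀ + Δv.
0–6 s: ½(5 + 7)(6) = 36 cm/s
6–12 s: ½(7 + -1)(6) = 18 cm/s
12–15 s: ½(-1 + -2)(3) = -4.5 cm/s
Δv = 49.5 cm/s, so v(15) = 3 + (49.5) = 52.5 cm/s.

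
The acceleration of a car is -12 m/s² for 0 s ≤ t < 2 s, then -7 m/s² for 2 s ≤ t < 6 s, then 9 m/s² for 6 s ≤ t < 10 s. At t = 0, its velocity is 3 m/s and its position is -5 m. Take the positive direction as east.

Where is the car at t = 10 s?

-287 m

On each constant-a segment, Δv = aΔt and Δx = v₀Δt + ½aΔt²; chain segment to segment.
0–2 s: v starts 3 m/s; Δx = 3·2 + ½·-12·2² = -18 m; v ends -21 m/s.
2–6 s: v starts -21 m/s; Δx = -21·4 + ½·-7·4² = -140 m; v ends -49 m/s.
6–10 s: v starts -49 m/s; Δx = -49·4 + ½·9·4² = -124 m; v ends -13 m/s.
x(10) = -5 + Σ Δx = -287 m.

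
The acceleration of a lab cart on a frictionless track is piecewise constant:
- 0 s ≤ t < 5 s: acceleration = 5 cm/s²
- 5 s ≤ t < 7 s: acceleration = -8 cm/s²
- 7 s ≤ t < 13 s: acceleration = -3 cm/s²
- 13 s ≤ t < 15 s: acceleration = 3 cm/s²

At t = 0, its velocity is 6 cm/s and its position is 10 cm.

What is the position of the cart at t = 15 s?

On each constant-a segment, Δv = aΔt and Δx = v₀Δt + ½aΔt²; chain segment to segment.
0–5 s: v starts 6 cm/s; Δx = 6·5 + ½·5·5² = 92.5 cm; v ends 31 cm/s.
5–7 s: v starts 31 cm/s; Δx = 31·2 + ½·-8·2² = 46 cm; v ends 15 cm/s.
7–13 s: v starts 15 cm/s; Δx = 15·6 + ½·-3·6² = 36 cm; v ends -3 cm/s.
13–15 s: v starts -3 cm/s; Δx = -3·2 + ½·3·2² = 0 cm; v ends 3 cm/s.
x(15) = 10 + Σ Δx = 184.5 cm.

184.5 cm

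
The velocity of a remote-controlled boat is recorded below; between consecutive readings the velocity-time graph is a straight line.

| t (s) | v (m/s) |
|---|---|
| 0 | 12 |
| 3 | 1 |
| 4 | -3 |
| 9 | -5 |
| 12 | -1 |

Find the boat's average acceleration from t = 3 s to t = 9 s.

Average acceleration = Δv/Δt = (-5 − 1)/(9 − 3) = -1 m/s².

-1 m/s²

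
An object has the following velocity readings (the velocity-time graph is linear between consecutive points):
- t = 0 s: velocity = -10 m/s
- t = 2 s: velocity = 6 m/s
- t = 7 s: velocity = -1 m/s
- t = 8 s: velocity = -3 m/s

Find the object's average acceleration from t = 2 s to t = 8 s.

Average acceleration = Δv/Δt = (-3 − 6)/(8 − 2) = -1.5 m/s².

-1.5 m/s²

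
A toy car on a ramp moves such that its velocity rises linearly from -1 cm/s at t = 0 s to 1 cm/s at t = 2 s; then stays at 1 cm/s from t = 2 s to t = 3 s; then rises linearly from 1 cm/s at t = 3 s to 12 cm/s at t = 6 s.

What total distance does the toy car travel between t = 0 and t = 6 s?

21.5 cm

Total distance travelled is ∫|v| dt — sum the magnitudes of each area piece.
0–2 s: v = 0 at t = 1 s; triangle areas 0.5 + 0.5 = 1 cm
2–3 s: |1| × 1 = 1 cm
3–6 s: |½(1 + 12)(3)| = 19.5 cm
Total distance = 21.5 cm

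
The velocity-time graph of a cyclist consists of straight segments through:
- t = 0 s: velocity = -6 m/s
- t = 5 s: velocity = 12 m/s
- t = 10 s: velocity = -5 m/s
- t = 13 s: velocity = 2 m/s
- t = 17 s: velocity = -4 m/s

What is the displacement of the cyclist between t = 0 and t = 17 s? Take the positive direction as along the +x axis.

Displacement is the signed area under the v-t curve.
0–5 s: ½(-6 + 12)(5) = 15 m
5–10 s: ½(12 + -5)(5) = 17.5 m
10–13 s: ½(-5 + 2)(3) = -4.5 m
13–17 s: ½(2 + -4)(4) = -4 m
Net displacement = 24 m

24 m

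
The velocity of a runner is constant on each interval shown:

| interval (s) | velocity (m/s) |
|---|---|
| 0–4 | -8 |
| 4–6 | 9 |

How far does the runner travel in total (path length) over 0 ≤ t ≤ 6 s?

50 m

Distance (not displacement) is the total path length: add the absolute areas under v-t.
0–4 s: |-8| × 4 = 32 m
4–6 s: |9| × 2 = 18 m
Total distance = 50 m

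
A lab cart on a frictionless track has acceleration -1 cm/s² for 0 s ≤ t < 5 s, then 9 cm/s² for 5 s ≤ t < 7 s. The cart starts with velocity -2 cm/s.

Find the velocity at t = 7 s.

11 cm/s

Δv equals the area under the a-t graph; then v = v₀ + Δv.
0–5 s: -1 × 5 = -5 cm/s
5–7 s: 9 × 2 = 18 cm/s
Δv = 13 cm/s, so v(7) = -2 + (13) = 11 cm/s.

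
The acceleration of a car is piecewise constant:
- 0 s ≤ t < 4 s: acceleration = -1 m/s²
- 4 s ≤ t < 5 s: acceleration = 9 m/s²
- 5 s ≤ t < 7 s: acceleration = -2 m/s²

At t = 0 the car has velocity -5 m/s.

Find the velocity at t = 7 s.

-4 m/s

Δv equals the area under the a-t graph; then v = v₀ + Δv.
0–4 s: -1 × 4 = -4 m/s
4–5 s: 9 × 1 = 9 m/s
5–7 s: -2 × 2 = -4 m/s
Δv = 1 m/s, so v(7) = -5 + (1) = -4 m/s.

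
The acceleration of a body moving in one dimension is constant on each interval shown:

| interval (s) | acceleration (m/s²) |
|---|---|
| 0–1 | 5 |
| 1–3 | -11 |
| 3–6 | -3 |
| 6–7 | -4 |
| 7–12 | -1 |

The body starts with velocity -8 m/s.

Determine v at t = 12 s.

-43 m/s

Δv equals the area under the a-t graph; then v = v₀ + Δv.
0–1 s: 5 × 1 = 5 m/s
1–3 s: -11 × 2 = -22 m/s
3–6 s: -3 × 3 = -9 m/s
6–7 s: -4 × 1 = -4 m/s
7–12 s: -1 × 5 = -5 m/s
Δv = -35 m/s, so v(12) = -8 + (-35) = -43 m/s.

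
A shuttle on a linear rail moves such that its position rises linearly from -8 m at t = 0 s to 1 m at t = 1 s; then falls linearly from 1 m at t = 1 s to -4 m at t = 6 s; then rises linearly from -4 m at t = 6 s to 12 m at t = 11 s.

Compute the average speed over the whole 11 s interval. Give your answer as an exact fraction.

30/11 m/s

Average speed = (total path length)/(elapsed time); on a piecewise-linear x-t graph the path length is Σ|Δx|.
0–1 s: |Δx| = |1 − -8| = 9 m
1–6 s: |Δx| = |-4 − 1| = 5 m
6–11 s: |Δx| = |12 − -4| = 16 m
Total path = 30 m; average speed = 30/11 = 30/11 m/s.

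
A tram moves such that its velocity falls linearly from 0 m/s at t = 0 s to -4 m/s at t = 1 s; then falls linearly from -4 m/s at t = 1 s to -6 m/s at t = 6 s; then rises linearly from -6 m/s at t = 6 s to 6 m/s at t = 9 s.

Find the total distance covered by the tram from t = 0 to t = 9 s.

Total distance travelled is ∫|v| dt — sum the magnitudes of each area piece.
0–1 s: |½(0 + -4)(1)| = 2 m
1–6 s: |½(-4 + -6)(5)| = 25 m
6–9 s: v = 0 at t = 7.5 s; triangle areas 4.5 + 4.5 = 9 m
Total distance = 36 m

36 m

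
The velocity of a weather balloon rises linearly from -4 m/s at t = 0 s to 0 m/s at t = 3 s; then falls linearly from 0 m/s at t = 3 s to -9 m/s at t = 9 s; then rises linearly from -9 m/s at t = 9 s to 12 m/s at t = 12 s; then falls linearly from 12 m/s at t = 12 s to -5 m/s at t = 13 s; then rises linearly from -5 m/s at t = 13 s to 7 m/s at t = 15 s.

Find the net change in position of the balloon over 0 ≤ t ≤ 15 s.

Displacement is the signed area under the v-t curve.
0–3 s: ½(-4 + 0)(3) = -6 m
3–9 s: ½(0 + -9)(6) = -27 m
9–12 s: ½(-9 + 12)(3) = 4.5 m
12–13 s: ½(12 + -5)(1) = 3.5 m
13–15 s: ½(-5 + 7)(2) = 2 m
Net displacement = -23 m

-23 m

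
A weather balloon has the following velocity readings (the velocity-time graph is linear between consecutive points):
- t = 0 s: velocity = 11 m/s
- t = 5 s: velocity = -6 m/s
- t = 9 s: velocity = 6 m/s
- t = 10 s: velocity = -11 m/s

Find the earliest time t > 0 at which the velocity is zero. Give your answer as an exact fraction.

v changes sign on 0–5 s (from 11 to -6); the graph is linear there, so v = 0 at t = 0 + (-11)·(5 − 0)/(-6 − 11) = 55/17 s.

t = 55/17 s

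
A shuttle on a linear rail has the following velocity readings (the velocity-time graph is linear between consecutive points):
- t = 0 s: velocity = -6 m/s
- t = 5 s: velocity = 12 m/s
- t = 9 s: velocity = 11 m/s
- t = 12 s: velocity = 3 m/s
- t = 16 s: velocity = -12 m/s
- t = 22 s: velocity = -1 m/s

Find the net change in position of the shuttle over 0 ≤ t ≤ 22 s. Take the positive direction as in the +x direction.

Net displacement equals the area under the velocity-time graph (areas below the axis count negative).
0–5 s: ½(-6 + 12)(5) = 15 m
5–9 s: ½(12 + 11)(4) = 46 m
9–12 s: ½(11 + 3)(3) = 21 m
12–16 s: ½(3 + -12)(4) = -18 m
16–22 s: ½(-12 + -1)(6) = -39 m
Net displacement = 25 m

25 m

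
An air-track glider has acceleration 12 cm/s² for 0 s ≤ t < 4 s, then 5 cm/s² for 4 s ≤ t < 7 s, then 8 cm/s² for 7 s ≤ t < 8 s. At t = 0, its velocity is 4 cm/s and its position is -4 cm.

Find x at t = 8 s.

On each constant-a segment, Δv = aΔt and Δx = v₀Δt + ½aΔt²; chain segment to segment.
0–4 s: v starts 4 cm/s; Δx = 4·4 + ½·12·4² = 112 cm; v ends 52 cm/s.
4–7 s: v starts 52 cm/s; Δx = 52·3 + ½·5·3² = 178.5 cm; v ends 67 cm/s.
7–8 s: v starts 67 cm/s; Δx = 67·1 + ½·8·1² = 71 cm; v ends 75 cm/s.
x(8) = -4 + Σ Δx = 357.5 cm.

357.5 cm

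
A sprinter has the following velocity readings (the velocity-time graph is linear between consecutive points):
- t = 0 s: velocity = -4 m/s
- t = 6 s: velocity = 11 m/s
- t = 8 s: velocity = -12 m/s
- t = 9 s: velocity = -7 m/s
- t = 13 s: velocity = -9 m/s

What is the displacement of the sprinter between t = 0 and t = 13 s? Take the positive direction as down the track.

-21.5 m

Net displacement equals the area under the velocity-time graph (areas below the axis count negative).
0–6 s: ½(-4 + 11)(6) = 21 m
6–8 s: ½(11 + -12)(2) = -1 m
8–9 s: ½(-12 + -7)(1) = -9.5 m
9–13 s: ½(-7 + -9)(4) = -32 m
Net displacement = -21.5 m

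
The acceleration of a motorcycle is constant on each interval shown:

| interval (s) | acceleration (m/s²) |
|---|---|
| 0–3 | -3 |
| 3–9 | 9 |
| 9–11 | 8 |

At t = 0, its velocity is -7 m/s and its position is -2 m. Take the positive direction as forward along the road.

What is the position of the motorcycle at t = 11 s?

On each constant-a segment, Δv = aΔt and Δx = v₀Δt + ½aΔt²; chain segment to segment.
0–3 s: v starts -7 m/s; Δx = -7·3 + ½·-3·3² = -34.5 m; v ends -16 m/s.
3–9 s: v starts -16 m/s; Δx = -16·6 + ½·9·6² = 66 m; v ends 38 m/s.
9–11 s: v starts 38 m/s; Δx = 38·2 + ½·8·2² = 92 m; v ends 54 m/s.
x(11) = -2 + Σ Δx = 121.5 m.

121.5 m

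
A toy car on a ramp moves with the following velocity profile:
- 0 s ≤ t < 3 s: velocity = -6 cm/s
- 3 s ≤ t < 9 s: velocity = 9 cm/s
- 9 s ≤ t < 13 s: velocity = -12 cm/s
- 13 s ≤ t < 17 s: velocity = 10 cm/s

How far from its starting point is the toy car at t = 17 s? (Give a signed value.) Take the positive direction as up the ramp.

Net displacement equals the area under the velocity-time graph (areas below the axis count negative).
0–3 s: -6 × 3 = -18 cm
3–9 s: 9 × 6 = 54 cm
9–13 s: -12 × 4 = -48 cm
13–17 s: 10 × 4 = 40 cm
Net displacement = 28 cm

28 cm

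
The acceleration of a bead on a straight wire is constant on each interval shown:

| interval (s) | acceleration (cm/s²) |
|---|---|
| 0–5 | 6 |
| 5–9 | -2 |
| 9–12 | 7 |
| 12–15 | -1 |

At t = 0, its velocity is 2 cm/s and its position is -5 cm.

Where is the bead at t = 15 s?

426 cm

On each constant-a segment, Δv = aΔt and Δx = v₀Δt + ½aΔt²; chain segment to segment.
0–5 s: v starts 2 cm/s; Δx = 2·5 + ½·6·5² = 85 cm; v ends 32 cm/s.
5–9 s: v starts 32 cm/s; Δx = 32·4 + ½·-2·4² = 112 cm; v ends 24 cm/s.
9–12 s: v starts 24 cm/s; Δx = 24·3 + ½·7·3² = 103.5 cm; v ends 45 cm/s.
12–15 s: v starts 45 cm/s; Δx = 45·3 + ½·-1·3² = 130.5 cm; v ends 42 cm/s.
x(15) = -5 + Σ Δx = 426 cm.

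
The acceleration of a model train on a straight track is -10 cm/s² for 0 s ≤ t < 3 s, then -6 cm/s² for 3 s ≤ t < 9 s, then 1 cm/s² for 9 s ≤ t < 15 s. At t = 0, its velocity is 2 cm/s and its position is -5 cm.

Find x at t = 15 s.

-686 cm

On each constant-a segment, Δv = aΔt and Δx = v₀Δt + ½aΔt²; chain segment to segment.
0–3 s: v starts 2 cm/s; Δx = 2·3 + ½·-10·3² = -39 cm; v ends -28 cm/s.
3–9 s: v starts -28 cm/s; Δx = -28·6 + ½·-6·6² = -276 cm; v ends -64 cm/s.
9–15 s: v starts -64 cm/s; Δx = -64·6 + ½·1·6² = -366 cm; v ends -58 cm/s.
x(15) = -5 + Σ Δx = -686 cm.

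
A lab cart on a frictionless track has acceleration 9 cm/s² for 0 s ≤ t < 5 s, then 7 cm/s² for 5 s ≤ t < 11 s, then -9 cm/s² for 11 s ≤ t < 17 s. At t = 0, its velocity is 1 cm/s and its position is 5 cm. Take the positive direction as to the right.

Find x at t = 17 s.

On each constant-a segment, Δv = aΔt and Δx = v₀Δt + ½aΔt²; chain segment to segment.
0–5 s: v starts 1 cm/s; Δx = 1·5 + ½·9·5² = 117.5 cm; v ends 46 cm/s.
5–11 s: v starts 46 cm/s; Δx = 46·6 + ½·7·6² = 402 cm; v ends 88 cm/s.
11–17 s: v starts 88 cm/s; Δx = 88·6 + ½·-9·6² = 366 cm; v ends 34 cm/s.
x(17) = 5 + Σ Δx = 890.5 cm.

890.5 cm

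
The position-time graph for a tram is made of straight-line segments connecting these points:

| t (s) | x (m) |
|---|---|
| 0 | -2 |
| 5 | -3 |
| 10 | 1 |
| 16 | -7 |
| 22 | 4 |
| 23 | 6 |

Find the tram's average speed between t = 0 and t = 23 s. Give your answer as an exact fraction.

26/23 m/s

Average speed = (total path length)/(elapsed time); on a piecewise-linear x-t graph the path length is Σ|Δx|.
0–5 s: |Δx| = |-3 − -2| = 1 m
5–10 s: |Δx| = |1 − -3| = 4 m
10–16 s: |Δx| = |-7 − 1| = 8 m
16–22 s: |Δx| = |4 − -7| = 11 m
22–23 s: |Δx| = |6 − 4| = 2 m
Total path = 26 m; average speed = 26/23 = 26/23 m/s.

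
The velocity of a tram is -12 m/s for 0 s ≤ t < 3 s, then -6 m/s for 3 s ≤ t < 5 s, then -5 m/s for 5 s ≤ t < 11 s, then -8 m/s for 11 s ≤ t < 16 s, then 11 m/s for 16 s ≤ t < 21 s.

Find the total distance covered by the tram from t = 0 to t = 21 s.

173 m

Distance (not displacement) is the total path length: add the absolute areas under v-t.
0–3 s: |-12| × 3 = 36 m
3–5 s: |-6| × 2 = 12 m
5–11 s: |-5| × 6 = 30 m
11–16 s: |-8| × 5 = 40 m
16–21 s: |11| × 5 = 55 m
Total distance = 173 m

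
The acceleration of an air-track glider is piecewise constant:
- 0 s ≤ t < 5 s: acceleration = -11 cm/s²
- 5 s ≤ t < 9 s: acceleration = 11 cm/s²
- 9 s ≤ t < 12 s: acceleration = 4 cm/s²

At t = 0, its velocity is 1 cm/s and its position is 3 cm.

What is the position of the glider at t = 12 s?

-269.5 cm

On each constant-a segment, Δv = aΔt and Δx = v₀Δt + ½aΔt²; chain segment to segment.
0–5 s: v starts 1 cm/s; Δx = 1·5 + ½·-11·5² = -132.5 cm; v ends -54 cm/s.
5–9 s: v starts -54 cm/s; Δx = -54·4 + ½·11·4² = -128 cm; v ends -10 cm/s.
9–12 s: v starts -10 cm/s; Δx = -10·3 + ½·4·3² = -12 cm; v ends 2 cm/s.
x(12) = 3 + Σ Δx = -269.5 cm.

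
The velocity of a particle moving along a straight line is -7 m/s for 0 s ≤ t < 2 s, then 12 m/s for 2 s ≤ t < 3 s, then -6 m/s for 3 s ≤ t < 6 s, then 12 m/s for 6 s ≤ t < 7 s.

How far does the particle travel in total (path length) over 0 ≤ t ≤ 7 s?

56 m

Total distance travelled is ∫|v| dt — sum the magnitudes of each area piece.
0–2 s: |-7| × 2 = 14 m
2–3 s: |12| × 1 = 12 m
3–6 s: |-6| × 3 = 18 m
6–7 s: |12| × 1 = 12 m
Total distance = 56 m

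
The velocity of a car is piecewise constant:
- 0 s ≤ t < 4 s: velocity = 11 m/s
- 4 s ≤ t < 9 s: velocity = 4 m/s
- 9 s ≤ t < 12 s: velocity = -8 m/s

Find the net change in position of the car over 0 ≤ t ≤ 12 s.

Net displacement equals the area under the velocity-time graph (areas below the axis count negative).
0–4 s: 11 × 4 = 44 m
4–9 s: 4 × 5 = 20 m
9–12 s: -8 × 3 = -24 m
Net displacement = 40 m

40 m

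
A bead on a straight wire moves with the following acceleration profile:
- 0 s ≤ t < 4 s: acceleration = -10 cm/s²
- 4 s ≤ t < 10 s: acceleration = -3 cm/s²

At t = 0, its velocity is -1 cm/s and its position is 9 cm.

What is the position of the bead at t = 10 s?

On each constant-a segment, Δv = aΔt and Δx = v₀Δt + ½aΔt²; chain segment to segment.
0–4 s: v starts -1 cm/s; Δx = -1·4 + ½·-10·4² = -84 cm; v ends -41 cm/s.
4–10 s: v starts -41 cm/s; Δx = -41·6 + ½·-3·6² = -300 cm; v ends -59 cm/s.
x(10) = 9 + Σ Δx = -375 cm.

-375 cm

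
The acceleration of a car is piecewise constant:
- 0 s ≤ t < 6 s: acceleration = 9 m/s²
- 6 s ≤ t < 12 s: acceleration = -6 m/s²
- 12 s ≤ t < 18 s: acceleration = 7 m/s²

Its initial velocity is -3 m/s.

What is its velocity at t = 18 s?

57 m/s

Δv equals the area under the a-t graph; then v = v₀ + Δv.
0–6 s: 9 × 6 = 54 m/s
6–12 s: -6 × 6 = -36 m/s
12–18 s: 7 × 6 = 42 m/s
Δv = 60 m/s, so v(18) = -3 + (60) = 57 m/s.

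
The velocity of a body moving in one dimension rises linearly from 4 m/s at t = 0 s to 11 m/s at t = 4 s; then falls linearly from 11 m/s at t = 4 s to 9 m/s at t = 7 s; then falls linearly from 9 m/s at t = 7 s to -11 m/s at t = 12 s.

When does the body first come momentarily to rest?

v changes sign on 7–12 s (from 9 to -11); the graph is linear there, so v = 0 at t = 7 + (-9)·(12 − 7)/(-11 − 9) = 9.25 s.

t = 9.25 s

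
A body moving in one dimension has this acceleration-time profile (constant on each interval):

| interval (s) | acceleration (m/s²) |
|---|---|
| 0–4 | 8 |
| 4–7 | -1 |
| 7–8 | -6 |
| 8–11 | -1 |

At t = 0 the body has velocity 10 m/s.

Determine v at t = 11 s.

Δv equals the area under the a-t graph; then v = v₀ + Δv.
0–4 s: 8 × 4 = 32 m/s
4–7 s: -1 × 3 = -3 m/s
7–8 s: -6 × 1 = -6 m/s
8–11 s: -1 × 3 = -3 m/s
Δv = 20 m/s, so v(11) = 10 + (20) = 30 m/s.

30 m/s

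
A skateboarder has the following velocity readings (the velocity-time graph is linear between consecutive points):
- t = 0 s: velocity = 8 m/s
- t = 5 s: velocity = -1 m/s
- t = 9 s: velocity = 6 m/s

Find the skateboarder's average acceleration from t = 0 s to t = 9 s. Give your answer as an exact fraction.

-2/9 m/s²

Average acceleration = Δv/Δt = (6 − 8)/(9 − 0) = -2/9 m/s².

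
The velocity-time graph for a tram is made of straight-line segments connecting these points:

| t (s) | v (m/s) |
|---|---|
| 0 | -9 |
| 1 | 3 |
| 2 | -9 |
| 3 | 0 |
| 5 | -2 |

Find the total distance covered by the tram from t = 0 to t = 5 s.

Distance (not displacement) is the total path length: add the absolute areas under v-t.
0–1 s: v = 0 at t = 0.75 s; triangle areas 3.375 + 0.375 = 3.75 m
1–2 s: v = 0 at t = 1.25 s; triangle areas 0.375 + 3.375 = 3.75 m
2–3 s: |½(-9 + 0)(1)| = 4.5 m
3–5 s: |½(0 + -2)(2)| = 2 m
Total distance = 14 m

14 m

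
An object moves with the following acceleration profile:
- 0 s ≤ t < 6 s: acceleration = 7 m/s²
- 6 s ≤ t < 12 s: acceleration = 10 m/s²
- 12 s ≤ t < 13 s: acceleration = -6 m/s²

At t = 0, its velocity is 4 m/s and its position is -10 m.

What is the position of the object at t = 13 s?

699 m

On each constant-a segment, Δv = aΔt and Δx = v₀Δt + ½aΔt²; chain segment to segment.
0–6 s: v starts 4 m/s; Δx = 4·6 + ½·7·6² = 150 m; v ends 46 m/s.
6–12 s: v starts 46 m/s; Δx = 46·6 + ½·10·6² = 456 m; v ends 106 m/s.
12–13 s: v starts 106 m/s; Δx = 106·1 + ½·-6·1² = 103 m; v ends 100 m/s.
x(13) = -10 + Σ Δx = 699 m.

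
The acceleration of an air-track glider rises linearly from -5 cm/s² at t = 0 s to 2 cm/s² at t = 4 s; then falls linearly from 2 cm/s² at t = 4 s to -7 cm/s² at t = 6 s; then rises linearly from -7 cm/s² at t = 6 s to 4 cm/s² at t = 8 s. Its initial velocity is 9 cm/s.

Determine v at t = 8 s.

Δv equals the area under the a-t graph; then v = v₀ + Δv.
0–4 s: ½(-5 + 2)(4) = -6 cm/s
4–6 s: ½(2 + -7)(2) = -5 cm/s
6–8 s: ½(-7 + 4)(2) = -3 cm/s
Δv = -14 cm/s, so v(8) = 9 + (-14) = -5 cm/s.

-5 cm/s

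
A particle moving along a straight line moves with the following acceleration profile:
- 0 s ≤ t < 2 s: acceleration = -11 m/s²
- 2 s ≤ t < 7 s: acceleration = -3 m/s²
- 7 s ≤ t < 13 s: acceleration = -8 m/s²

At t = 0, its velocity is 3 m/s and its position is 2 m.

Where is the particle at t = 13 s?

-494.5 m

On each constant-a segment, Δv = aΔt and Δx = v₀Δt + ½aΔt²; chain segment to segment.
0–2 s: v starts 3 m/s; Δx = 3·2 + ½·-11·2² = -16 m; v ends -19 m/s.
2–7 s: v starts -19 m/s; Δx = -19·5 + ½·-3·5² = -132.5 m; v ends -34 m/s.
7–13 s: v starts -34 m/s; Δx = -34·6 + ½·-8·6² = -348 m; v ends -82 m/s.
x(13) = 2 + Σ Δx = -494.5 m.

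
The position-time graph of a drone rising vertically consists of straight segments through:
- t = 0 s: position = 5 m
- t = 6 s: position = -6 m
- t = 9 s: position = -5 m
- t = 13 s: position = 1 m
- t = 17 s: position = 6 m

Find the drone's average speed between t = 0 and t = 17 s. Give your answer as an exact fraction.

23/17 m/s

Average speed = (total path length)/(elapsed time); on a piecewise-linear x-t graph the path length is Σ|Δx|.
0–6 s: |Δx| = |-6 − 5| = 11 m
6–9 s: |Δx| = |-5 − -6| = 1 m
9–13 s: |Δx| = |1 − -5| = 6 m
13–17 s: |Δx| = |6 − 1| = 5 m
Total path = 23 m; average speed = 23/17 = 23/17 m/s.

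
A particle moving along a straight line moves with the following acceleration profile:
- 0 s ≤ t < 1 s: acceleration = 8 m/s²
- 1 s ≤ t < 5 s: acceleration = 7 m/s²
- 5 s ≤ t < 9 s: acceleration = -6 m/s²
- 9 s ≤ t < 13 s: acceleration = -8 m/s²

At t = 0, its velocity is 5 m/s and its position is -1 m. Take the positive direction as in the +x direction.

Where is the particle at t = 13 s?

236 m

On each constant-a segment, Δv = aΔt and Δx = v₀Δt + ½aΔt²; chain segment to segment.
0–1 s: v starts 5 m/s; Δx = 5·1 + ½·8·1² = 9 m; v ends 13 m/s.
1–5 s: v starts 13 m/s; Δx = 13·4 + ½·7·4² = 108 m; v ends 41 m/s.
5–9 s: v starts 41 m/s; Δx = 41·4 + ½·-6·4² = 116 m; v ends 17 m/s.
9–13 s: v starts 17 m/s; Δx = 17·4 + ½·-8·4² = 4 m; v ends -15 m/s.
x(13) = -1 + Σ Δx = 236 m.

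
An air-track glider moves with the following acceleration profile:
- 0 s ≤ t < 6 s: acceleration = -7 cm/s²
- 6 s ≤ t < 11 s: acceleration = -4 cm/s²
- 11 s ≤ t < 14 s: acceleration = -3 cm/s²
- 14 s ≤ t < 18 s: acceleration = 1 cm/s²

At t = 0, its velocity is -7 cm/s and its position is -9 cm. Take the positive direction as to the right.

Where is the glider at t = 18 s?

On each constant-a segment, Δv = aΔt and Δx = v₀Δt + ½aΔt²; chain segment to segment.
0–6 s: v starts -7 cm/s; Δx = -7·6 + ½·-7·6² = -168 cm; v ends -49 cm/s.
6–11 s: v starts -49 cm/s; Δx = -49·5 + ½·-4·5² = -295 cm; v ends -69 cm/s.
11–14 s: v starts -69 cm/s; Δx = -69·3 + ½·-3·3² = -220.5 cm; v ends -78 cm/s.
14–18 s: v starts -78 cm/s; Δx = -78·4 + ½·1·4² = -304 cm; v ends -74 cm/s.
x(18) = -9 + Σ Δx = -996.5 cm.

-996.5 cm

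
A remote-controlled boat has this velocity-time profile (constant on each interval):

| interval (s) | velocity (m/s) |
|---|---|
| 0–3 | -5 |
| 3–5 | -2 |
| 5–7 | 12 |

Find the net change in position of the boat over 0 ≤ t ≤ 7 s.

5 m

Displacement is the signed area under the v-t curve.
0–3 s: -5 × 3 = -15 m
3–5 s: -2 × 2 = -4 m
5–7 s: 12 × 2 = 24 m
Net displacement = 5 m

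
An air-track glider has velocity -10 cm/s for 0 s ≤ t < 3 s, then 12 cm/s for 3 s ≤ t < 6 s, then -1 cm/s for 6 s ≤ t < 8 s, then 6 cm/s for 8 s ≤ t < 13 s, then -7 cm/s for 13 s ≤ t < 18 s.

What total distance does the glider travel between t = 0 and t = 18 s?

133 cm

Distance (not displacement) is the total path length: add the absolute areas under v-t.
0–3 s: |-10| × 3 = 30 cm
3–6 s: |12| × 3 = 36 cm
6–8 s: |-1| × 2 = 2 cm
8–13 s: |6| × 5 = 30 cm
13–18 s: |-7| × 5 = 35 cm
Total distance = 133 cm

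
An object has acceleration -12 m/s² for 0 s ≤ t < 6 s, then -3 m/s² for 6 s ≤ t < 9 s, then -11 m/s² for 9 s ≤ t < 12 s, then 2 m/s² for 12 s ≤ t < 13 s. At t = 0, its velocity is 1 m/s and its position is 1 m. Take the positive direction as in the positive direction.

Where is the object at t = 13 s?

-837 m

On each constant-a segment, Δv = aΔt and Δx = v₀Δt + ½aΔt²; chain segment to segment.
0–6 s: v starts 1 m/s; Δx = 1·6 + ½·-12·6² = -210 m; v ends -71 m/s.
6–9 s: v starts -71 m/s; Δx = -71·3 + ½·-3·3² = -226.5 m; v ends -80 m/s.
9–12 s: v starts -80 m/s; Δx = -80·3 + ½·-11·3² = -289.5 m; v ends -113 m/s.
12–13 s: v starts -113 m/s; Δx = -113·1 + ½·2·1² = -112 m; v ends -111 m/s.
x(13) = 1 + Σ Δx = -837 m.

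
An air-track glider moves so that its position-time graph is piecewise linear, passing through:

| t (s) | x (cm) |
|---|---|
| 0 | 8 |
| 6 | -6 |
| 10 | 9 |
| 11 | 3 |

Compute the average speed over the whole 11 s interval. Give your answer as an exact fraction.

Average speed = (total path length)/(elapsed time); on a piecewise-linear x-t graph the path length is Σ|Δx|.
0–6 s: |Δx| = |-6 − 8| = 14 cm
6–10 s: |Δx| = |9 − -6| = 15 cm
10–11 s: |Δx| = |3 − 9| = 6 cm
Total path = 35 cm; average speed = 35/11 = 35/11 cm/s.

35/11 cm/s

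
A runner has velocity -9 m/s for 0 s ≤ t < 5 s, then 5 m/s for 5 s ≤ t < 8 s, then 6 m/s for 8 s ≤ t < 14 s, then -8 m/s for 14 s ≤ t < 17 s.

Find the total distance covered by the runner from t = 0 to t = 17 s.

Total distance travelled is ∫|v| dt — sum the magnitudes of each area piece.
0–5 s: |-9| × 5 = 45 m
5–8 s: |5| × 3 = 15 m
8–14 s: |6| × 6 = 36 m
14–17 s: |-8| × 3 = 24 m
Total distance = 120 m

120 m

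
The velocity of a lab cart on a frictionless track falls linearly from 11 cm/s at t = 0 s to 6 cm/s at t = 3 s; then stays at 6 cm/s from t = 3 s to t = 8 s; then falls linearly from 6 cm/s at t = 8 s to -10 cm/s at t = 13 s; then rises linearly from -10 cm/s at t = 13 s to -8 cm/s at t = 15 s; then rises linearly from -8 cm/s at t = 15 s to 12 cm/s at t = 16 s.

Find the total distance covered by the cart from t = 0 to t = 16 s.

99.95 cm

Total distance travelled is ∫|v| dt — sum the magnitudes of each area piece.
0–3 s: |½(11 + 6)(3)| = 25.5 cm
3–8 s: |6| × 5 = 30 cm
8–13 s: v = 0 at t = 9.875 s; triangle areas 5.625 + 15.625 = 21.25 cm
13–15 s: |½(-10 + -8)(2)| = 18 cm
15–16 s: v = 0 at t = 15.4 s; triangle areas 1.6 + 3.6 = 5.2 cm
Total distance = 99.95 cm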